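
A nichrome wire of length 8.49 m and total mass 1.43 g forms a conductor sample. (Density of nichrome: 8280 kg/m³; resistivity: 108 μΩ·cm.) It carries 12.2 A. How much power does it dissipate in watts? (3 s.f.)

ρ = 108 μΩ·cm = 1.08×10^-6 Ω·m
A = m/(density·L) = 0.00143/(8280×8.49) = 2.0342e-08 m²
R = ρL/A = (1.08×10^-6)(8.49)/(2.0342e-08) = 450.7 Ω
P = I²R = (12.2)² × 450.7 = 67100 W

67100 W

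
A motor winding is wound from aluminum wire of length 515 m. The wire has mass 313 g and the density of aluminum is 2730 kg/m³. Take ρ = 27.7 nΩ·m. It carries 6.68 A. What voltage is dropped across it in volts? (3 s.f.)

ρ = 27.7 nΩ·m = 2.77×10^-8 Ω·m
A = m/(density·L) = 0.313/(2730×515) = 2.2263e-07 m²
R = ρL/A = (2.77×10^-8)(515)/(2.2263e-07) = 64.08 Ω
V = IR = 6.68 × 64.08 = 428 V

428 V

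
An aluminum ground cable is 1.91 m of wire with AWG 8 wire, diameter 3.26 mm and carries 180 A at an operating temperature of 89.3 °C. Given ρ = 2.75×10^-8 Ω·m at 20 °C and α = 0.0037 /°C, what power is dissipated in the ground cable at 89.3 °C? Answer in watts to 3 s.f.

A = π(3.26/2 mm)² = π(1.6300e-03 m)² = 8.347e-06 m²
R₍20₎ = ρL/A = (2.75×10^-8)(1.91)/(8.347e-06) = 0.006293 Ω
R₍89.3₎ = R₍20₎(1 + αΔT) = 0.006293 × (1 + 0.0037×69.3) = 0.007906 Ω
P = I²R = (180)² × 0.007906 = 256 W

256 W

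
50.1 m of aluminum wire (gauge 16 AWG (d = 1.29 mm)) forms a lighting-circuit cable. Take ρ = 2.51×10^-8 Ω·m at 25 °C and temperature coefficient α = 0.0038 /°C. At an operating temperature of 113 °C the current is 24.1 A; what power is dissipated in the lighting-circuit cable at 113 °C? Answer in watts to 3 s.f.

A = π(1.29/2 mm)² = π(6.4500e-04 m)² = 1.307e-06 m²
R₍25₎ = ρL/A = (2.51×10^-8)(50.1)/(1.307e-06) = 0.9621 Ω
R₍113₎ = R₍25₎(1 + αΔT) = 0.9621 × (1 + 0.0038×88) = 1.284 Ω
P = I²R = (24.1)² × 1.284 = 746 W

746 W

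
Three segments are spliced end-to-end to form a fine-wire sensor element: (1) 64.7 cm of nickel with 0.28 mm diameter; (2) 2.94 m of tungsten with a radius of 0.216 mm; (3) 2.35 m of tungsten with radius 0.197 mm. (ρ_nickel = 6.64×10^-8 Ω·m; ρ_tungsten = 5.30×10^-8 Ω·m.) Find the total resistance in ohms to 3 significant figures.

Seg 1: A = π(d/2)² = π(1.4000e-04 m)² = 6.158e-08 m²
R_1 = (6.64×10^-8)(0.647)/(6.158e-08) = 0.6977 Ω
Seg 2: A = πr² = π(2.1600e-04 m)² = 1.466e-07 m²
R_2 = (5.30×10^-8)(2.94)/(1.466e-07) = 1.063 Ω
Seg 3: A = πr² = π(1.9700e-04 m)² = 1.219e-07 m²
R_3 = (5.30×10^-8)(2.35)/(1.219e-07) = 1.022 Ω
R_total = R_1 + R_2 + R_3 = 2.78 Ω

2.78 Ω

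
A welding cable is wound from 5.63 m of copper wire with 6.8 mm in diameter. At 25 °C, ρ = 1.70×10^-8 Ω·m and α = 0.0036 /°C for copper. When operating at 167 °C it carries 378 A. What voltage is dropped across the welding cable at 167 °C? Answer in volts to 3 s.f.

A = π(d/2)² = π(3.4000e-03 m)² = 3.632e-05 m²
R₍25₎ = ρL/A = (1.70×10^-8)(5.63)/(3.632e-05) = 0.002635 Ω
R₍167₎ = R₍25₎(1 + αΔT) = 0.002635 × (1 + 0.0036×142) = 0.003983 Ω
V = IR = 378 × 0.003983 = 1.51 V

1.51 V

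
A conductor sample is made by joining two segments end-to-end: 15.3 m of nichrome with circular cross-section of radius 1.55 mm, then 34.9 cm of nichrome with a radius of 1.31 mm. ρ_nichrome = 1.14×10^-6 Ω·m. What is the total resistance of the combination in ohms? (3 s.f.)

2.38 Ω

Segment 1: A = πr² = π(1.5500e-03 m)² = 7.548e-06 m²
R₁ = ρL/A = (1.14×10^-6)(15.3)/(7.548e-06) = 2.311 Ω
Segment 2: A = πr² = π(1.3100e-03 m)² = 5.391e-06 m²
R₂ = (1.14×10^-6)(0.349)/(5.391e-06) = 0.0738 Ω
R = R₁ + R₂ = 2.38 Ω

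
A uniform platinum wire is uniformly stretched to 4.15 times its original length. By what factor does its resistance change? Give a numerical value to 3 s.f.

17.2

Volume constant ⇒ A' = A/k with k = 4.15. R' = ρ(kL)/(A/k) = k²R.
Factor = 17.2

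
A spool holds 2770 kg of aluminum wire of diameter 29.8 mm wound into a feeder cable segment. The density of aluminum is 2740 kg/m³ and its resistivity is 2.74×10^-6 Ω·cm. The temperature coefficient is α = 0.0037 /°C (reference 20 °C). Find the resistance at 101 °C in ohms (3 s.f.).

0.0740 Ω

ρ = 2.74×10^-6 Ω·cm = 2.74×10^-8 Ω·m
A = π(d/2)² = π(1.4900e-02 m)² = 6.9746e-04 m²
L = m/(density·A) = 2770/(2740×6.9746e-04) = 1449 m
R = ρL/A = (2.74×10^-8)(1449)/(6.9746e-04) = 0.05694 Ω
R(101 °C) = 0.05694 × (1 + 0.0037×81) = 0.0740 Ω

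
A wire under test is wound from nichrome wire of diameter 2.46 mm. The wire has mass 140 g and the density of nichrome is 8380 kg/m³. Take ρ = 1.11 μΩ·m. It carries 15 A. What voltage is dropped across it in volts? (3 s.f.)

12.3 V

ρ = 1.11 μΩ·m = 1.11×10^-6 Ω·m
A = π(d/2)² = π(1.2300e-03 m)² = 4.7529e-06 m²
L = m/(density·A) = 0.14/(8380×4.7529e-06) = 3.515 m
R = ρL/A = (1.11×10^-6)(3.515)/(4.7529e-06) = 0.8209 Ω
V = IR = 15 × 0.8209 = 12.3 V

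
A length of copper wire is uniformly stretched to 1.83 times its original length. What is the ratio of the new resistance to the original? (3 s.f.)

Volume constant ⇒ A' = A/k with k = 1.83. R' = ρ(kL)/(A/k) = k²R.
Factor = 3.35

3.35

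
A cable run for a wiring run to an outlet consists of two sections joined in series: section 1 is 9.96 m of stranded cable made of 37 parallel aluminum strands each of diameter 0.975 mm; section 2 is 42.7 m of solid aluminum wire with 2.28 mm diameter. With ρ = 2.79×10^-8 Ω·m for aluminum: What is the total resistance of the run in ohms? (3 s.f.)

0.302 Ω

Section 1: A_strand = π(4.8750e-04)² = 7.466e-07 m²; R₁ = ρL/(N·A_s) = (2.79×10^-8)(9.96)/(37×7.466e-07) = 0.01006 Ω
Section 2: A = π(d/2)² = π(1.1400e-03 m)² = 4.083e-06 m²
R₂ = (2.79×10^-8)(42.7)/(4.083e-06) = 0.2918 Ω
R = R₁ + R₂ = 0.302 Ω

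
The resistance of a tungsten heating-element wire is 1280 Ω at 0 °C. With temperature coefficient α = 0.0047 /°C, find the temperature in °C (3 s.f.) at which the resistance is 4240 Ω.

R = R₀(1 + α(T − T₀)) ⇒ T = T₀ + (R/R₀ − 1)/α
T = 0 + (4240/1280 − 1)/0.0047 = 0 + (2.312)/0.0047 = 492 °C

492 °C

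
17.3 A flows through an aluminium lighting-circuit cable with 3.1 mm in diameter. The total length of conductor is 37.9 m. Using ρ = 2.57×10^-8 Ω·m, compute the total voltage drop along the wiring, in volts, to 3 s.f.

2.23 V

A = π(d/2)² = π(1.5500e-03 m)² = 7.548e-06 m²
R = ρL/A = (2.57×10^-8)(37.9)/(7.548e-06) = 0.1291 Ω
V = IR = 17.3 × 0.1291 = 2.23 V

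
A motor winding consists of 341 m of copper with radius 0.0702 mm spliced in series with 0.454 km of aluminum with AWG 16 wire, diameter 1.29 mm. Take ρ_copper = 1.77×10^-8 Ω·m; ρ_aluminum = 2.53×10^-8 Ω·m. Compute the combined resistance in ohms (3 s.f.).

399 Ω

Segment 1: A = πr² = π(7.0200e-05 m)² = 1.548e-08 m²
R₁ = ρL/A = (1.77×10^-8)(341)/(1.548e-08) = 389.9 Ω
Segment 2: A = π(1.29/2 mm)² = π(6.4500e-04 m)² = 1.307e-06 m²
R₂ = (2.53×10^-8)(454)/(1.307e-06) = 8.788 Ω
R = R₁ + R₂ = 399 Ω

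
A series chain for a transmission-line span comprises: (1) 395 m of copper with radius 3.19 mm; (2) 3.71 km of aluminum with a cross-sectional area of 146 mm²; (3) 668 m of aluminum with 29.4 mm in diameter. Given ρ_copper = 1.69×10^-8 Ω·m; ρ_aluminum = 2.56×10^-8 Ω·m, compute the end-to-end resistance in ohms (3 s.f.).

Seg 1: A = πr² = π(3.1900e-03 m)² = 3.197e-05 m²
R_1 = (1.69×10^-8)(395)/(3.197e-05) = 0.2088 Ω
Seg 2: A = 146 mm² = 1.460e-04 m²
R_2 = (2.56×10^-8)(3710)/(1.460e-04) = 0.6505 Ω
Seg 3: A = π(d/2)² = π(1.4700e-02 m)² = 6.789e-04 m²
R_3 = (2.56×10^-8)(668)/(6.789e-04) = 0.02519 Ω
R_total = R_1 + R_2 + R_3 = 0.885 Ω

0.885 Ω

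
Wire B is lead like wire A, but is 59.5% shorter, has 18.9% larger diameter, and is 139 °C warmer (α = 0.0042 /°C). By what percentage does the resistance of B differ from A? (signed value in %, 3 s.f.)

R ∝ ρL/d² with ρ ∝ (1+αΔT), so R_B/R_A = (1 − 59.5/100) × (1 + 18.9/100)⁻² × (1 + 0.0042×139)
= 0.405 × 0.7074 × 1.584 = 0.4537
(R_B − R_A)/R_A = 0.4537 − 1 = -54.6%

-54.6%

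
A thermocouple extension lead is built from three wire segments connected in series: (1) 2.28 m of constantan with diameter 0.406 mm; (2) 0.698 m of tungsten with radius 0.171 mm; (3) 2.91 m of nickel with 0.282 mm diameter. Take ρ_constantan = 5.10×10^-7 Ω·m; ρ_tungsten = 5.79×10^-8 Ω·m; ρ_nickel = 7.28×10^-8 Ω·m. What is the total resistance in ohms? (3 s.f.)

Seg 1: A = π(d/2)² = π(2.0300e-04 m)² = 1.295e-07 m²
R_1 = (5.10×10^-7)(2.28)/(1.295e-07) = 8.982 Ω
Seg 2: A = πr² = π(1.7100e-04 m)² = 9.186e-08 m²
R_2 = (5.79×10^-8)(0.698)/(9.186e-08) = 0.4399 Ω
Seg 3: A = π(d/2)² = π(1.4100e-04 m)² = 6.246e-08 m²
R_3 = (7.28×10^-8)(2.91)/(6.246e-08) = 3.392 Ω
R_total = R_1 + R_2 + R_3 = 12.8 Ω

12.8 Ω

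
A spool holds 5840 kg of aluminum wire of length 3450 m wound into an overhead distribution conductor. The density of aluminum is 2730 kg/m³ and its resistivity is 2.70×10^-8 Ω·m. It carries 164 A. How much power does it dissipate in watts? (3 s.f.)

A = m/(density·L) = 5840/(2730×3450) = 6.2006e-04 m²
R = ρL/A = (2.70×10^-8)(3450)/(6.2006e-04) = 0.1502 Ω
P = I²R = (164)² × 0.1502 = 4040 W

4040 W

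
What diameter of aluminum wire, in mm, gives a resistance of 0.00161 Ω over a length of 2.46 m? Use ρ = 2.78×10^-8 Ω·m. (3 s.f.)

A = ρL/R = (2.78×10^-8)(2.46)/(0.00161) = 4.248e-05 m²
d = 2√(A/π) = 7.354e-03 m = 7.35 mm

7.35 mm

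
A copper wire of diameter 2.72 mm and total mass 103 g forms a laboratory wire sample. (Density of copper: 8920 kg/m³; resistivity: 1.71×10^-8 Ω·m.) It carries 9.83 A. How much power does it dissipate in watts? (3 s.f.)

A = π(d/2)² = π(1.3600e-03 m)² = 5.8107e-06 m²
L = m/(density·A) = 0.103/(8920×5.8107e-06) = 1.987 m
R = ρL/A = (1.71×10^-8)(1.987)/(5.8107e-06) = 0.005848 Ω
P = I²R = (9.83)² × 0.005848 = 0.565 W

0.565 W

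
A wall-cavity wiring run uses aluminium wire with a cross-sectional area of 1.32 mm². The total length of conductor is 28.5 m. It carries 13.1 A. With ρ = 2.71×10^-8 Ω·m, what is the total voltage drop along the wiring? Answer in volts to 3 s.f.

A = 1.32 mm² = 1.320e-06 m²
R = ρL/A = (2.71×10^-8)(28.5)/(1.320e-06) = 0.5851 Ω
V = IR = 13.1 × 0.5851 = 7.66 V

7.66 V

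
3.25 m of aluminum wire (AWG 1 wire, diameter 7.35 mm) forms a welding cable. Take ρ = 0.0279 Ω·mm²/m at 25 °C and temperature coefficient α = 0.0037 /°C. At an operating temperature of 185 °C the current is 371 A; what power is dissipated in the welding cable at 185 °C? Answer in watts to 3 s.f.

ρ = 0.0279 Ω·mm²/m = 2.79×10^-8 Ω·m
A = π(7.35/2 mm)² = π(3.6750e-03 m)² = 4.243e-05 m²
R₍25₎ = ρL/A = (2.79×10^-8)(3.25)/(4.243e-05) = 0.002137 Ω
R₍185₎ = R₍25₎(1 + αΔT) = 0.002137 × (1 + 0.0037×160) = 0.003402 Ω
P = I²R = (371)² × 0.003402 = 468 W

468 W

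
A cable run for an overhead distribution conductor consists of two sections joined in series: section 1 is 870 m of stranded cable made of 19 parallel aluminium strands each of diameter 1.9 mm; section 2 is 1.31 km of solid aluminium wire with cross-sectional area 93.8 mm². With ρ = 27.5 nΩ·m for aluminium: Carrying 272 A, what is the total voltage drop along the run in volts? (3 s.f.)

225 V

ρ = 27.5 nΩ·m = 2.75×10^-8 Ω·m
Section 1: A_strand = π(9.5000e-04)² = 2.835e-06 m²; R₁ = ρL/(N·A_s) = (2.75×10^-8)(870)/(19×2.835e-06) = 0.4441 Ω
Section 2: A = 93.8 mm² = 9.380e-05 m²
R₂ = (2.75×10^-8)(1310)/(9.380e-05) = 0.3841 Ω
R = R₁ + R₂ = 0.8282 Ω
V = IR = 272 × 0.8282 = 225 V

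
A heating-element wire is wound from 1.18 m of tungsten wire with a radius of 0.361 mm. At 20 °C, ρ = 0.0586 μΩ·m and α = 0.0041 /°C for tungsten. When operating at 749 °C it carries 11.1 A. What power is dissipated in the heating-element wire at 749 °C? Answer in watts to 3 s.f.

ρ = 0.0586 μΩ·m = 5.86×10^-8 Ω·m
A = πr² = π(3.6100e-04 m)² = 4.094e-07 m²
R₍20₎ = ρL/A = (5.86×10^-8)(1.18)/(4.094e-07) = 0.1689 Ω
R₍749₎ = R₍20₎(1 + αΔT) = 0.1689 × (1 + 0.0041×729) = 0.6737 Ω
P = I²R = (11.1)² × 0.6737 = 83.0 W

83.0 W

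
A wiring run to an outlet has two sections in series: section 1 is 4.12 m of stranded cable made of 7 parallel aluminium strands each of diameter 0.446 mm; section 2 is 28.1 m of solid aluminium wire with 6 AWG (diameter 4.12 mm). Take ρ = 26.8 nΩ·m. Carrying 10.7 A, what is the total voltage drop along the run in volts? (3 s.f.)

1.68 V

ρ = 26.8 nΩ·m = 2.68×10^-8 Ω·m
Section 1: A_strand = π(2.2300e-04)² = 1.562e-07 m²; R₁ = ρL/(N·A_s) = (2.68×10^-8)(4.12)/(7×1.562e-07) = 0.101 Ω
Section 2: A = π(4.12/2 mm)² = π(2.0600e-03 m)² = 1.333e-05 m²
R₂ = (2.68×10^-8)(28.1)/(1.333e-05) = 0.05649 Ω
R = R₁ + R₂ = 0.1575 Ω
V = IR = 10.7 × 0.1575 = 1.68 V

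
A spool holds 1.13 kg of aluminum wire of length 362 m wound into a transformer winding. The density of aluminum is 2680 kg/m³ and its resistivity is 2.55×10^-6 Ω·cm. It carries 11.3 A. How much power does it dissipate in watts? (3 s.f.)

1010 W

ρ = 2.55×10^-6 Ω·cm = 2.55×10^-8 Ω·m
A = m/(density·L) = 1.13/(2680×362) = 1.1648e-06 m²
R = ρL/A = (2.55×10^-8)(362)/(1.1648e-06) = 7.925 Ω
P = I²R = (11.3)² × 7.925 = 1010 W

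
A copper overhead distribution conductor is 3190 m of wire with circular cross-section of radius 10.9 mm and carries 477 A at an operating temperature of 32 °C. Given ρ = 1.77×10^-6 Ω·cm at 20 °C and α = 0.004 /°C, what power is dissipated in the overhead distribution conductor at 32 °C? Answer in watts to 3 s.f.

36100 W

ρ = 1.77×10^-6 Ω·cm = 1.77×10^-8 Ω·m
A = πr² = π(1.0900e-02 m)² = 3.733e-04 m²
R₍20₎ = ρL/A = (1.77×10^-8)(3190)/(3.733e-04) = 0.1513 Ω
R₍32₎ = R₍20₎(1 + αΔT) = 0.1513 × (1 + 0.004×12) = 0.1585 Ω
P = I²R = (477)² × 0.1585 = 36100 W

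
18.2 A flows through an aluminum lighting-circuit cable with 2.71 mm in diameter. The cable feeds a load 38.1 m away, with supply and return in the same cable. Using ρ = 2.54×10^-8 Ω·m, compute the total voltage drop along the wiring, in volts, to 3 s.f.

6.11 V

A = π(d/2)² = π(1.3550e-03 m)² = 5.768e-06 m²
Total conductor length (both ways) L = 2 × 38.1 = 76.2 m
R = ρL/A = (2.54×10^-8)(76.2)/(5.768e-06) = 0.3356 Ω
V = IR = 18.2 × 0.3356 = 6.11 V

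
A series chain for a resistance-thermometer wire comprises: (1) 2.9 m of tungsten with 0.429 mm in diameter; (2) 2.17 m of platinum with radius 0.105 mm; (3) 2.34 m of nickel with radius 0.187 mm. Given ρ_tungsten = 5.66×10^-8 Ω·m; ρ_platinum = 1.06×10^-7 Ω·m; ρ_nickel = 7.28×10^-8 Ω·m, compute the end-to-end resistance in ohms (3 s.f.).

Seg 1: A = π(d/2)² = π(2.1450e-04 m)² = 1.445e-07 m²
R_1 = (5.66×10^-8)(2.9)/(1.445e-07) = 1.136 Ω
Seg 2: A = πr² = π(1.0500e-04 m)² = 3.464e-08 m²
R_2 = (1.06×10^-7)(2.17)/(3.464e-08) = 6.641 Ω
Seg 3: A = πr² = π(1.8700e-04 m)² = 1.099e-07 m²
R_3 = (7.28×10^-8)(2.34)/(1.099e-07) = 1.551 Ω
R_total = R_1 + R_2 + R_3 = 9.33 Ω

9.33 Ω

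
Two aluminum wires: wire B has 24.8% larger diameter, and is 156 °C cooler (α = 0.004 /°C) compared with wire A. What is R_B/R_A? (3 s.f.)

R ∝ ρL/d² with ρ ∝ (1+αΔT), so R_B/R_A = (1 + 24.8/100)⁻² × (1 − 0.004×156)
= 0.6421 × 0.376 = 0.241

0.241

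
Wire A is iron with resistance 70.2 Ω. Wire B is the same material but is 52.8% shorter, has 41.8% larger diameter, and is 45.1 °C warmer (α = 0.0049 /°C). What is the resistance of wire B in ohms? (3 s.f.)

R ∝ ρL/d² with ρ ∝ (1+αΔT), so R_B/R_A = (1 − 52.8/100) × (1 + 41.8/100)⁻² × (1 + 0.0049×45.1)
= 0.472 × 0.4973 × 1.221 = 0.2866
R_B = 0.2866 × 70.2 = 20.1 Ω

20.1 Ω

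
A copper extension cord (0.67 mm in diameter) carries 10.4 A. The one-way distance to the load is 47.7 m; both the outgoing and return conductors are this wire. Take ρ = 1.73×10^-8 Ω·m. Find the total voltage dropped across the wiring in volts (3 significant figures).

A = π(d/2)² = π(3.3500e-04 m)² = 3.526e-07 m²
Total conductor length (both ways) L = 2 × 47.7 = 95.4 m
R = ρL/A = (1.73×10^-8)(95.4)/(3.526e-07) = 4.681 Ω
V = IR = 10.4 × 4.681 = 48.7 V

48.7 V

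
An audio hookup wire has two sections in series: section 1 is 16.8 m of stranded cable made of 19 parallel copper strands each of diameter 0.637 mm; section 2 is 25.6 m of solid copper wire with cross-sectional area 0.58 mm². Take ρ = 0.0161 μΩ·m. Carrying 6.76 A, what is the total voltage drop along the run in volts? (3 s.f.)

5.11 V

ρ = 0.0161 μΩ·m = 1.61×10^-8 Ω·m
Section 1: A_strand = π(3.1850e-04)² = 3.187e-07 m²; R₁ = ρL/(N·A_s) = (1.61×10^-8)(16.8)/(19×3.187e-07) = 0.04467 Ω
Section 2: A = 0.58 mm² = 5.800e-07 m²
R₂ = (1.61×10^-8)(25.6)/(5.800e-07) = 0.7106 Ω
R = R₁ + R₂ = 0.7553 Ω
V = IR = 6.76 × 0.7553 = 5.11 V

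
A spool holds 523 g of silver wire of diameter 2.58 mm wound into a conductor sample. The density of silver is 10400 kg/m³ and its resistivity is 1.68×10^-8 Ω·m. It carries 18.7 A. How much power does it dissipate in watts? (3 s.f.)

10.8 W

A = π(d/2)² = π(1.2900e-03 m)² = 5.2279e-06 m²
L = m/(density·A) = 0.523/(10400×5.2279e-06) = 9.619 m
R = ρL/A = (1.68×10^-8)(9.619)/(5.2279e-06) = 0.03091 Ω
P = I²R = (18.7)² × 0.03091 = 10.8 W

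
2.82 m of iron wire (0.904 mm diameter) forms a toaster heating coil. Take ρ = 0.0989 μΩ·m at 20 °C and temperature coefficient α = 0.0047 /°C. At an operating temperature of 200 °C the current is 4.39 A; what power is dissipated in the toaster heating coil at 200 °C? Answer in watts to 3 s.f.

ρ = 0.0989 μΩ·m = 9.89×10^-8 Ω·m
A = π(d/2)² = π(4.5200e-04 m)² = 6.418e-07 m²
R₍20₎ = ρL/A = (9.89×10^-8)(2.82)/(6.418e-07) = 0.4345 Ω
R₍200₎ = R₍20₎(1 + αΔT) = 0.4345 × (1 + 0.0047×180) = 0.8021 Ω
P = I²R = (4.39)² × 0.8021 = 15.5 W

15.5 W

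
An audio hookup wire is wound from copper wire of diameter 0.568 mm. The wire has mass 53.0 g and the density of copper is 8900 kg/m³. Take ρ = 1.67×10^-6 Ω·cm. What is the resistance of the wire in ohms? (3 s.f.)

1.55 Ω

ρ = 1.67×10^-6 Ω·cm = 1.67×10^-8 Ω·m
A = π(d/2)² = π(2.8400e-04 m)² = 2.5339e-07 m²
L = m/(density·A) = 0.053/(8900×2.5339e-07) = 23.5 m
R = ρL/A = (1.67×10^-8)(23.5)/(2.5339e-07) = 1.55 Ω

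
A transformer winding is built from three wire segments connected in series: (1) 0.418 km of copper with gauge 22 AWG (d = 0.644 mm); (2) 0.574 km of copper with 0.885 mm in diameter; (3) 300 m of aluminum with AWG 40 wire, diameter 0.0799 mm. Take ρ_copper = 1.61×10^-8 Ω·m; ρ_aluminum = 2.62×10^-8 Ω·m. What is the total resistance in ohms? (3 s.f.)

1600 Ω

Seg 1: A = π(0.644/2 mm)² = π(3.2200e-04 m)² = 3.257e-07 m²
R_1 = (1.61×10^-8)(418)/(3.257e-07) = 20.66 Ω
Seg 2: A = π(d/2)² = π(4.4250e-04 m)² = 6.151e-07 m²
R_2 = (1.61×10^-8)(574)/(6.151e-07) = 15.02 Ω
Seg 3: A = π(0.0799/2 mm)² = π(3.9950e-05 m)² = 5.014e-09 m²
R_3 = (2.62×10^-8)(300)/(5.014e-09) = 1568 Ω
R_total = R_1 + R_2 + R_3 = 1600 Ω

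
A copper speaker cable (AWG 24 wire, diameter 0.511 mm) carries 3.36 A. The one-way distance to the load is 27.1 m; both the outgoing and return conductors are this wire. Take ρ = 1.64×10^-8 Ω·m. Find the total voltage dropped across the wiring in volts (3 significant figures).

14.6 V

A = π(0.511/2 mm)² = π(2.5550e-04 m)² = 2.051e-07 m²
Total conductor length (both ways) L = 2 × 27.1 = 54.2 m
R = ρL/A = (1.64×10^-8)(54.2)/(2.051e-07) = 4.334 Ω
V = IR = 3.36 × 4.334 = 14.6 V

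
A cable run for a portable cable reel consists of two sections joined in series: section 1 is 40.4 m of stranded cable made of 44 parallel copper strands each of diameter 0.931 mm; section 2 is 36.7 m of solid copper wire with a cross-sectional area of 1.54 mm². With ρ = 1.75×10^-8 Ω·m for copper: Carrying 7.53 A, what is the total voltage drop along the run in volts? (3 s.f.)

Section 1: A_strand = π(4.6550e-04)² = 6.808e-07 m²; R₁ = ρL/(N·A_s) = (1.75×10^-8)(40.4)/(44×6.808e-07) = 0.0236 Ω
Section 2: A = 1.54 mm² = 1.540e-06 m²
R₂ = (1.75×10^-8)(36.7)/(1.540e-06) = 0.417 Ω
R = R₁ + R₂ = 0.4406 Ω
V = IR = 7.53 × 0.4406 = 3.32 V

3.32 V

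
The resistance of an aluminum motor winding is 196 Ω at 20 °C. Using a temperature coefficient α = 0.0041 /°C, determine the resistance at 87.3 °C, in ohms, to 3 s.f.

ΔT = 87.3 − 20 = 67.3 °C
R = R₀(1 + αΔT) = 196 × (1 + 0.0041×67.3) = 196 × 1.276 = 250 Ω

250 Ω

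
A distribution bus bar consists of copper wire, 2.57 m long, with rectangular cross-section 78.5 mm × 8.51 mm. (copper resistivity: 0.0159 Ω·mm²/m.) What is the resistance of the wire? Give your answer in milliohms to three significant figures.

0.0612 mΩ

ρ = 0.0159 Ω·mm²/m = 1.59×10^-8 Ω·m
A = 78.5 × 8.51 mm² = 668 mm² = 6.680e-04 m²
R = ρL/A = (1.59×10^-8)(2.57 m)/(6.680e-04 m²) = 0.0612 mΩ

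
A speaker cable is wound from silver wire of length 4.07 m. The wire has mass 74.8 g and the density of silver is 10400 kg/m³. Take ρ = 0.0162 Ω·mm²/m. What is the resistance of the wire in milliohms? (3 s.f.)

ρ = 0.0162 Ω·mm²/m = 1.62×10^-8 Ω·m
A = m/(density·L) = 0.0748/(10400×4.07) = 1.7672e-06 m²
R = ρL/A = (1.62×10^-8)(4.07)/(1.7672e-06) = 37.3 mΩ

37.3 mΩ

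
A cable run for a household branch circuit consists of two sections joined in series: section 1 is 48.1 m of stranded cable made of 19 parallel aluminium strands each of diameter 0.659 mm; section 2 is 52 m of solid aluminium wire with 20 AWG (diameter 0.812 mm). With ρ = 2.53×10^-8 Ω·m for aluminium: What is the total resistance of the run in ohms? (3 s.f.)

Section 1: A_strand = π(3.2950e-04)² = 3.411e-07 m²; R₁ = ρL/(N·A_s) = (2.53×10^-8)(48.1)/(19×3.411e-07) = 0.1878 Ω
Section 2: A = π(0.812/2 mm)² = π(4.0600e-04 m)² = 5.178e-07 m²
R₂ = (2.53×10^-8)(52)/(5.178e-07) = 2.541 Ω
R = R₁ + R₂ = 2.73 Ω

2.73 Ω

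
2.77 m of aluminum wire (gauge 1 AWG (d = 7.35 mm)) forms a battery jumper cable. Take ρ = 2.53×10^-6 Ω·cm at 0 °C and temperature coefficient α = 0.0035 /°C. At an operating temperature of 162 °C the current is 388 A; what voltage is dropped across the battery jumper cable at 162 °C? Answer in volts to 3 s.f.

ρ = 2.53×10^-6 Ω·cm = 2.53×10^-8 Ω·m
A = π(7.35/2 mm)² = π(3.6750e-03 m)² = 4.243e-05 m²
R₍0₎ = ρL/A = (2.53×10^-8)(2.77)/(4.243e-05) = 0.001652 Ω
R₍162₎ = R₍0₎(1 + αΔT) = 0.001652 × (1 + 0.0035×162) = 0.002588 Ω
V = IR = 388 × 0.002588 = 1.00 V

1.00 V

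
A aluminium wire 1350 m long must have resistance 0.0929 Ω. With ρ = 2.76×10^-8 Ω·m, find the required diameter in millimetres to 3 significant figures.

22.6 mm

A = ρL/R = (2.76×10^-8)(1350)/(0.0929) = 4.011e-04 m²
d = 2√(A/π) = 2.260e-02 m = 22.6 mm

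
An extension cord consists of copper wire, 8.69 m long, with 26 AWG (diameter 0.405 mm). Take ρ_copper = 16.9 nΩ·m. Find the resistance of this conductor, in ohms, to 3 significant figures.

1.14 Ω

ρ = 16.9 nΩ·m = 1.69×10^-8 Ω·m
A = π(0.405/2 mm)² = π(2.0250e-04 m)² = 1.288e-07 m²
R = ρL/A = (1.69×10^-8)(8.69 m)/(1.288e-07 m²) = 1.14 Ω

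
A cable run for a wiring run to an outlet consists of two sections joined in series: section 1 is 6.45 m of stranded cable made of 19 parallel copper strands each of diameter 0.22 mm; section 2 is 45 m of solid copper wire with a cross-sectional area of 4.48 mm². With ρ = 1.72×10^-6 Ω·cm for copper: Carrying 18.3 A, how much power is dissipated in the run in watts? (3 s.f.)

ρ = 1.72×10^-6 Ω·cm = 1.72×10^-8 Ω·m
Section 1: A_strand = π(1.1000e-04)² = 3.801e-08 m²; R₁ = ρL/(N·A_s) = (1.72×10^-8)(6.45)/(19×3.801e-08) = 0.1536 Ω
Section 2: A = 4.48 mm² = 4.480e-06 m²
R₂ = (1.72×10^-8)(45)/(4.480e-06) = 0.1728 Ω
R = R₁ + R₂ = 0.3264 Ω
P = I²R = (18.3)² × 0.3264 = 109 W

109 W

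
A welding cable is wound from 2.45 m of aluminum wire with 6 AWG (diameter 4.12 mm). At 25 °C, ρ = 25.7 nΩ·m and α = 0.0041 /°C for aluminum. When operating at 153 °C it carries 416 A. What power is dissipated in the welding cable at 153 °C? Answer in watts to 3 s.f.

ρ = 25.7 nΩ·m = 2.57×10^-8 Ω·m
A = π(4.12/2 mm)² = π(2.0600e-03 m)² = 1.333e-05 m²
R₍25₎ = ρL/A = (2.57×10^-8)(2.45)/(1.333e-05) = 0.004723 Ω
R₍153₎ = R₍25₎(1 + αΔT) = 0.004723 × (1 + 0.0041×128) = 0.007202 Ω
P = I²R = (416)² × 0.007202 = 1250 W

1250 W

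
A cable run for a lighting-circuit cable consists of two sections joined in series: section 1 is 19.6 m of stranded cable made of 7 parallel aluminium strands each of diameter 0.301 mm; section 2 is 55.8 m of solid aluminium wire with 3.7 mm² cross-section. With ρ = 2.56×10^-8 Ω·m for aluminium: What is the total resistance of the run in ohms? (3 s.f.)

1.39 Ω

Section 1: A_strand = π(1.5050e-04)² = 7.116e-08 m²; R₁ = ρL/(N·A_s) = (2.56×10^-8)(19.6)/(7×7.116e-08) = 1.007 Ω
Section 2: A = 3.7 mm² = 3.700e-06 m²
R₂ = (2.56×10^-8)(55.8)/(3.700e-06) = 0.3861 Ω
R = R₁ + R₂ = 1.39 Ω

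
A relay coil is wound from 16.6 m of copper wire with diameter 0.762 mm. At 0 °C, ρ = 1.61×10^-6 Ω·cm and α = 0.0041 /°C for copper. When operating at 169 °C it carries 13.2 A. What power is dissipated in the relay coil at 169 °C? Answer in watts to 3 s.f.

ρ = 1.61×10^-6 Ω·cm = 1.61×10^-8 Ω·m
A = π(d/2)² = π(3.8100e-04 m)² = 4.560e-07 m²
R₍0₎ = ρL/A = (1.61×10^-8)(16.6)/(4.560e-07) = 0.586 Ω
R₍169₎ = R₍0₎(1 + αΔT) = 0.586 × (1 + 0.0041×169) = 0.9921 Ω
P = I²R = (13.2)² × 0.9921 = 173 W

173 W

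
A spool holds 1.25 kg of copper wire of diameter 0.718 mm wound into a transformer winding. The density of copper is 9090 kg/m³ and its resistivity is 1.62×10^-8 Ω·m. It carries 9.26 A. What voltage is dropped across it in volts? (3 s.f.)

126 V

A = π(d/2)² = π(3.5900e-04 m)² = 4.0489e-07 m²
L = m/(density·A) = 1.25/(9090×4.0489e-07) = 339.6 m
R = ρL/A = (1.62×10^-8)(339.6)/(4.0489e-07) = 13.59 Ω
V = IR = 9.26 × 13.59 = 126 V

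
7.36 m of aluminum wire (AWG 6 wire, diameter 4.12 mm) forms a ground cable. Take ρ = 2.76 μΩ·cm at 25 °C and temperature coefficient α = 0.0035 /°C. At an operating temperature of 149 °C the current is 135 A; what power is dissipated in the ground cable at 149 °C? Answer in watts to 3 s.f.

ρ = 2.76 μΩ·cm = 2.76×10^-8 Ω·m
A = π(4.12/2 mm)² = π(2.0600e-03 m)² = 1.333e-05 m²
R₍25₎ = ρL/A = (2.76×10^-8)(7.36)/(1.333e-05) = 0.01524 Ω
R₍149₎ = R₍25₎(1 + αΔT) = 0.01524 × (1 + 0.0035×124) = 0.02185 Ω
P = I²R = (135)² × 0.02185 = 398 W

398 W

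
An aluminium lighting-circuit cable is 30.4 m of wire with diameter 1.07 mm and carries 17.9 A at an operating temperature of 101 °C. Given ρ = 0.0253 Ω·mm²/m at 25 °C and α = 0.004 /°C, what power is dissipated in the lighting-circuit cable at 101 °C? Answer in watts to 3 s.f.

357 W

ρ = 0.0253 Ω·mm²/m = 2.53×10^-8 Ω·m
A = π(d/2)² = π(5.3500e-04 m)² = 8.992e-07 m²
R₍25₎ = ρL/A = (2.53×10^-8)(30.4)/(8.992e-07) = 0.8553 Ω
R₍101₎ = R₍25₎(1 + αΔT) = 0.8553 × (1 + 0.004×76) = 1.115 Ω
P = I²R = (17.9)² × 1.115 = 357 W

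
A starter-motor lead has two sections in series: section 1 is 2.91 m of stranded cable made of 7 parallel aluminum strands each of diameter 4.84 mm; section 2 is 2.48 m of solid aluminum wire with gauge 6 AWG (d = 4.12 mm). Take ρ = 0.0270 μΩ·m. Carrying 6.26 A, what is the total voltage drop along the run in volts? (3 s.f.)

ρ = 0.0270 μΩ·m = 2.70×10^-8 Ω·m
Section 1: A_strand = π(2.4200e-03)² = 1.840e-05 m²; R₁ = ρL/(N·A_s) = (2.70×10^-8)(2.91)/(7×1.840e-05) = 6.101×10^-4 Ω
Section 2: A = π(4.12/2 mm)² = π(2.0600e-03 m)² = 1.333e-05 m²
R₂ = (2.70×10^-8)(2.48)/(1.333e-05) = 0.005023 Ω
R = R₁ + R₂ = 0.005633 Ω
V = IR = 6.26 × 0.005633 = 0.0353 V

0.0353 V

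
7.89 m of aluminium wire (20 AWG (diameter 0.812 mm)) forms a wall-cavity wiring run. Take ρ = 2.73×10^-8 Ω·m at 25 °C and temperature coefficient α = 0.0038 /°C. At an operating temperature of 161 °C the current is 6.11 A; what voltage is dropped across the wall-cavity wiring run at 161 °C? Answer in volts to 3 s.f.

A = π(0.812/2 mm)² = π(4.0600e-04 m)² = 5.178e-07 m²
R₍25₎ = ρL/A = (2.73×10^-8)(7.89)/(5.178e-07) = 0.4159 Ω
R₍161₎ = R₍25₎(1 + αΔT) = 0.4159 × (1 + 0.0038×136) = 0.6309 Ω
V = IR = 6.11 × 0.6309 = 3.85 V

3.85 V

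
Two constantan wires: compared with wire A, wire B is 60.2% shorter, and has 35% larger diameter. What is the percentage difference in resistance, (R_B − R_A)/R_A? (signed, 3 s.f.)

R ∝ L/d², so R_B/R_A = (1 − 60.2/100) × (1 + 35/100)⁻²
= 0.398 × 0.5487 = 0.2184
(R_B − R_A)/R_A = 0.2184 − 1 = -78.2%

-78.2%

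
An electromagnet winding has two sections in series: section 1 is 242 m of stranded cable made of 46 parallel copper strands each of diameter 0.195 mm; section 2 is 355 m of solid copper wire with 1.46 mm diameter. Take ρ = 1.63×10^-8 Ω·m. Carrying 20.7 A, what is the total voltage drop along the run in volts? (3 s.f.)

Section 1: A_strand = π(9.7500e-05)² = 2.986e-08 m²; R₁ = ρL/(N·A_s) = (1.63×10^-8)(242)/(46×2.986e-08) = 2.871 Ω
Section 2: A = π(d/2)² = π(7.3000e-04 m)² = 1.674e-06 m²
R₂ = (1.63×10^-8)(355)/(1.674e-06) = 3.456 Ω
R = R₁ + R₂ = 6.328 Ω
V = IR = 20.7 × 6.328 = 131 V

131 V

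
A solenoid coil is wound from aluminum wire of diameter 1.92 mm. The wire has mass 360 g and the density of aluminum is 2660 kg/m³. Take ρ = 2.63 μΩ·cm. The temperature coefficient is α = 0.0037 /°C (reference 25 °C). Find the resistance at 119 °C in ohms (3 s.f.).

0.572 Ω

ρ = 2.63 μΩ·cm = 2.63×10^-8 Ω·m
A = π(d/2)² = π(9.6000e-04 m)² = 2.8953e-06 m²
L = m/(density·A) = 0.36/(2660×2.8953e-06) = 46.74 m
R = ρL/A = (2.63×10^-8)(46.74)/(2.8953e-06) = 0.4246 Ω
R(119 °C) = 0.4246 × (1 + 0.0037×94) = 0.572 Ω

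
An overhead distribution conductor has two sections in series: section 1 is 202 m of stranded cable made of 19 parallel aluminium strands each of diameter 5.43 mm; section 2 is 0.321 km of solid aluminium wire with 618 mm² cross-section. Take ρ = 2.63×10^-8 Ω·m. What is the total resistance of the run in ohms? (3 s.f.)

0.0257 Ω

Section 1: A_strand = π(2.7150e-03)² = 2.316e-05 m²; R₁ = ρL/(N·A_s) = (2.63×10^-8)(202)/(19×2.316e-05) = 0.01207 Ω
Section 2: A = 618 mm² = 6.180e-04 m²
R₂ = (2.63×10^-8)(321)/(6.180e-04) = 0.01366 Ω
R = R₁ + R₂ = 0.0257 Ω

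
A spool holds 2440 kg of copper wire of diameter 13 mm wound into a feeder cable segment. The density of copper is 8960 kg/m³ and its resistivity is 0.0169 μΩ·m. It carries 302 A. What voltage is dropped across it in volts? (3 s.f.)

78.9 V

ρ = 0.0169 μΩ·m = 1.69×10^-8 Ω·m
A = π(d/2)² = π(6.5000e-03 m)² = 1.3273e-04 m²
L = m/(density·A) = 2440/(8960×1.3273e-04) = 2052 m
R = ρL/A = (1.69×10^-8)(2052)/(1.3273e-04) = 0.2612 Ω
V = IR = 302 × 0.2612 = 78.9 V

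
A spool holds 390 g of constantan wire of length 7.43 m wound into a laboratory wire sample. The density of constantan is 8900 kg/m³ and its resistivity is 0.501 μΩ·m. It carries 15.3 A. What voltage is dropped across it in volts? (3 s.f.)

ρ = 0.501 μΩ·m = 5.01×10^-7 Ω·m
A = m/(density·L) = 0.39/(8900×7.43) = 5.8977e-06 m²
R = ρL/A = (5.01×10^-7)(7.43)/(5.8977e-06) = 0.6312 Ω
V = IR = 15.3 × 0.6312 = 9.66 V

9.66 V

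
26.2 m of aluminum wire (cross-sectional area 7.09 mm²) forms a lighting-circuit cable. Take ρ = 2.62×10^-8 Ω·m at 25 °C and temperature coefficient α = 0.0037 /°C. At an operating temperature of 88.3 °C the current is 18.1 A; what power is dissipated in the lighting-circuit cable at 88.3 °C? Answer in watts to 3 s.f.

39.1 W

A = 7.09 mm² = 7.090e-06 m²
R₍25₎ = ρL/A = (2.62×10^-8)(26.2)/(7.090e-06) = 0.09682 Ω
R₍88.3₎ = R₍25₎(1 + αΔT) = 0.09682 × (1 + 0.0037×63.3) = 0.1195 Ω
P = I²R = (18.1)² × 0.1195 = 39.1 W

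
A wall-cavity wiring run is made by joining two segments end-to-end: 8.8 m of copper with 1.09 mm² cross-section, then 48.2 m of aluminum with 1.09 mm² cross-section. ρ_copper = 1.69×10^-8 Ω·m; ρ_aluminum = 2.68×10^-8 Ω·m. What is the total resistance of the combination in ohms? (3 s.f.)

Segment 1: A = 1.09 mm² = 1.090e-06 m²
R₁ = ρL/A = (1.69×10^-8)(8.8)/(1.090e-06) = 0.1364 Ω
R₂ = (2.68×10^-8)(48.2)/(1.090e-06) = 1.185 Ω
R = R₁ + R₂ = 1.32 Ω

1.32 Ω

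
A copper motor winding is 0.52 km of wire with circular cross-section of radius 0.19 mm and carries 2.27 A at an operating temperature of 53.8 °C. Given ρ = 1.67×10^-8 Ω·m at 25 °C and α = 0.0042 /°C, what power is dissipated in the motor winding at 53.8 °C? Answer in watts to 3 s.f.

A = πr² = π(1.9000e-04 m)² = 1.134e-07 m²
R₍25₎ = ρL/A = (1.67×10^-8)(520)/(1.134e-07) = 76.57 Ω
R₍53.8₎ = R₍25₎(1 + αΔT) = 76.57 × (1 + 0.0042×28.8) = 85.83 Ω
P = I²R = (2.27)² × 85.83 = 442 W

442 W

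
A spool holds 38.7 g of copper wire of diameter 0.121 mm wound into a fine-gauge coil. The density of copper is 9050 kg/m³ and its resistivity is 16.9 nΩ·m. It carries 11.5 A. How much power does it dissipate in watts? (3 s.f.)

ρ = 16.9 nΩ·m = 1.69×10^-8 Ω·m
A = π(d/2)² = π(6.0500e-05 m)² = 1.1499e-08 m²
L = m/(density·A) = 0.0387/(9050×1.1499e-08) = 371.9 m
R = ρL/A = (1.69×10^-8)(371.9)/(1.1499e-08) = 546.5 Ω
P = I²R = (11.5)² × 546.5 = 72300 W

72300 W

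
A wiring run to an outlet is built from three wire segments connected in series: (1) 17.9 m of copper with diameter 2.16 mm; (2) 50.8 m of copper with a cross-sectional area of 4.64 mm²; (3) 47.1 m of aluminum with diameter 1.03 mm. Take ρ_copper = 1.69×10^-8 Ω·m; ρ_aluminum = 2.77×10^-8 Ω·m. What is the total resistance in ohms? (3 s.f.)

1.83 Ω

Seg 1: A = π(d/2)² = π(1.0800e-03 m)² = 3.664e-06 m²
R_1 = (1.69×10^-8)(17.9)/(3.664e-06) = 0.08255 Ω
Seg 2: A = 4.64 mm² = 4.640e-06 m²
R_2 = (1.69×10^-8)(50.8)/(4.640e-06) = 0.185 Ω
Seg 3: A = π(d/2)² = π(5.1500e-04 m)² = 8.332e-07 m²
R_3 = (2.77×10^-8)(47.1)/(8.332e-07) = 1.566 Ω
R_total = R_1 + R_2 + R_3 = 1.83 Ω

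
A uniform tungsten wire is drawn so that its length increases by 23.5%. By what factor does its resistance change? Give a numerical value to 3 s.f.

1.53

k = 1 + 23.5/100 = 1.235; volume constant ⇒ A' = A/k, so R' = k²R.
Factor = 1.53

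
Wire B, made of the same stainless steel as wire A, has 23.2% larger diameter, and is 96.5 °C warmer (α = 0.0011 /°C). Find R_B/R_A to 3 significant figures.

R ∝ ρL/d² with ρ ∝ (1+αΔT), so R_B/R_A = (1 + 23.2/100)⁻² × (1 + 0.0011×96.5)
= 0.6588 × 1.106 = 0.729

0.729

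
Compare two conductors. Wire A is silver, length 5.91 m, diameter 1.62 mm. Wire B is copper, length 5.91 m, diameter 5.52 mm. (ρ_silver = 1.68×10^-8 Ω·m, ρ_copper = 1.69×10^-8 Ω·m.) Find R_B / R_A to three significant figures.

0.0866

R ∝ ρL/d², so R_B/R_A = (ρ_B/ρ_A) × (d_A/d_B)²
= (1.69×10^-8/1.68×10^-8) × (1.62/5.52)² = 0.0866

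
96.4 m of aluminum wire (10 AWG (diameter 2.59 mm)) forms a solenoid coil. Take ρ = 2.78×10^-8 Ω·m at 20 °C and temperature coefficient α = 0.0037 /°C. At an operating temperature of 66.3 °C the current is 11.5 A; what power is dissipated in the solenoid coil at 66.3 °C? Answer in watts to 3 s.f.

78.8 W

A = π(2.59/2 mm)² = π(1.2950e-03 m)² = 5.269e-06 m²
R₍20₎ = ρL/A = (2.78×10^-8)(96.4)/(5.269e-06) = 0.5087 Ω
R₍66.3₎ = R₍20₎(1 + αΔT) = 0.5087 × (1 + 0.0037×46.3) = 0.5958 Ω
P = I²R = (11.5)² × 0.5958 = 78.8 W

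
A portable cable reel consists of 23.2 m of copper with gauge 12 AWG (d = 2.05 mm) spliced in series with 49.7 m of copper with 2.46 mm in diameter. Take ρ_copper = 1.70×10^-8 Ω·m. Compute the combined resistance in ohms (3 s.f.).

0.297 Ω

Segment 1: A = π(2.05/2 mm)² = π(1.0250e-03 m)² = 3.301e-06 m²
R₁ = ρL/A = (1.70×10^-8)(23.2)/(3.301e-06) = 0.1195 Ω
Segment 2: A = π(d/2)² = π(1.2300e-03 m)² = 4.753e-06 m²
R₂ = (1.70×10^-8)(49.7)/(4.753e-06) = 0.1778 Ω
R = R₁ + R₂ = 0.297 Ω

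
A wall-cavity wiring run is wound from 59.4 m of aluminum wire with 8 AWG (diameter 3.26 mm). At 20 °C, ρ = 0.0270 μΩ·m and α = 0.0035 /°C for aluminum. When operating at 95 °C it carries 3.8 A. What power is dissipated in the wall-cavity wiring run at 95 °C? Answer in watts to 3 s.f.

3.50 W

ρ = 0.0270 μΩ·m = 2.70×10^-8 Ω·m
A = π(3.26/2 mm)² = π(1.6300e-03 m)² = 8.347e-06 m²
R₍20₎ = ρL/A = (2.70×10^-8)(59.4)/(8.347e-06) = 0.1921 Ω
R₍95₎ = R₍20₎(1 + αΔT) = 0.1921 × (1 + 0.0035×75) = 0.2426 Ω
P = I²R = (3.8)² × 0.2426 = 3.50 W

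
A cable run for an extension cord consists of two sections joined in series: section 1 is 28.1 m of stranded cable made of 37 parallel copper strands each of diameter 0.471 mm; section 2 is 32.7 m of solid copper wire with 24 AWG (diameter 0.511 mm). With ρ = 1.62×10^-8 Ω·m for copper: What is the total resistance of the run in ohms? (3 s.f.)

Section 1: A_strand = π(2.3550e-04)² = 1.742e-07 m²; R₁ = ρL/(N·A_s) = (1.62×10^-8)(28.1)/(37×1.742e-07) = 0.07061 Ω
Section 2: A = π(0.511/2 mm)² = π(2.5550e-04 m)² = 2.051e-07 m²
R₂ = (1.62×10^-8)(32.7)/(2.051e-07) = 2.583 Ω
R = R₁ + R₂ = 2.65 Ω

2.65 Ω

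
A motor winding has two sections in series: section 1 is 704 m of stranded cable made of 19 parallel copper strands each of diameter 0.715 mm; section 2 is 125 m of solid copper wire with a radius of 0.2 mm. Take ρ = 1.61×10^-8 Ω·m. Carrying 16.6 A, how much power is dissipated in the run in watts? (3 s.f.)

4820 W

Section 1: A_strand = π(3.5750e-04)² = 4.015e-07 m²; R₁ = ρL/(N·A_s) = (1.61×10^-8)(704)/(19×4.015e-07) = 1.486 Ω
Section 2: A = πr² = π(2.0000e-04 m)² = 1.257e-07 m²
R₂ = (1.61×10^-8)(125)/(1.257e-07) = 16.01 Ω
R = R₁ + R₂ = 17.5 Ω
P = I²R = (16.6)² × 17.5 = 4820 W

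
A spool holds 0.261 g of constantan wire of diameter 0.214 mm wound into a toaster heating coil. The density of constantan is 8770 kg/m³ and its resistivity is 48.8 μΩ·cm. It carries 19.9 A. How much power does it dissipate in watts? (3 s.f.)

ρ = 48.8 μΩ·cm = 4.88×10^-7 Ω·m
A = π(d/2)² = π(1.0700e-04 m)² = 3.5968e-08 m²
L = m/(density·A) = 2.610×10^-4/(8770×3.5968e-08) = 0.8274 m
R = ρL/A = (4.88×10^-7)(0.8274)/(3.5968e-08) = 11.23 Ω
P = I²R = (19.9)² × 11.23 = 4450 W

4450 W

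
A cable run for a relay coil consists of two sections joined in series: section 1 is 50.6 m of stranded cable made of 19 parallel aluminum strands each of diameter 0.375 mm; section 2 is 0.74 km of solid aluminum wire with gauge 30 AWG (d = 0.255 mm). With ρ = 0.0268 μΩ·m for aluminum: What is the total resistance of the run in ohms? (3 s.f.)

389 Ω

ρ = 0.0268 μΩ·m = 2.68×10^-8 Ω·m
Section 1: A_strand = π(1.8750e-04)² = 1.104e-07 m²; R₁ = ρL/(N·A_s) = (2.68×10^-8)(50.6)/(19×1.104e-07) = 0.6462 Ω
Section 2: A = π(0.255/2 mm)² = π(1.2750e-04 m)² = 5.107e-08 m²
R₂ = (2.68×10^-8)(740)/(5.107e-08) = 388.3 Ω
R = R₁ + R₂ = 389 Ω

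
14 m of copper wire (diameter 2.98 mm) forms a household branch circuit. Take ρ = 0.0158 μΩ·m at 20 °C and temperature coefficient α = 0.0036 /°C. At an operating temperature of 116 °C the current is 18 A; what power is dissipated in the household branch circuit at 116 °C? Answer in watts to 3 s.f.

13.8 W

ρ = 0.0158 μΩ·m = 1.58×10^-8 Ω·m
A = π(d/2)² = π(1.4900e-03 m)² = 6.975e-06 m²
R₍20₎ = ρL/A = (1.58×10^-8)(14)/(6.975e-06) = 0.03171 Ω
R₍116₎ = R₍20₎(1 + αΔT) = 0.03171 × (1 + 0.0036×96) = 0.04268 Ω
P = I²R = (18)² × 0.04268 = 13.8 W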